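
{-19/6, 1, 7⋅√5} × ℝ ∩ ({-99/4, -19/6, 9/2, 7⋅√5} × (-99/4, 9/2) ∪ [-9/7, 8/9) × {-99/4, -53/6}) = {-19/6, 7⋅√5} × (-99/4, 9/2)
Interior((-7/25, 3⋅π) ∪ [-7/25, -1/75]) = (-7/25, 3⋅π)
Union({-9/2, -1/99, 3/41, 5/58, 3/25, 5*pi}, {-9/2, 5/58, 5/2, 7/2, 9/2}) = {-9/2, -1/99, 3/41, 5/58, 3/25, 5/2, 7/2, 9/2, 5*pi}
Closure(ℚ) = ℝ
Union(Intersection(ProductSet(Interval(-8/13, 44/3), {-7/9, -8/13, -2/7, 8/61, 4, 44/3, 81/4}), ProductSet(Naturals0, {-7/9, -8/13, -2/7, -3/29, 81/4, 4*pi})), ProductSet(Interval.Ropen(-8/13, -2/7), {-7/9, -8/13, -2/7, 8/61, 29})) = Union(ProductSet(Interval.Ropen(-8/13, -2/7), {-7/9, -8/13, -2/7, 8/61, 29}), ProductSet(Range(0, 15, 1), {-7/9, -8/13, -2/7, 81/4}))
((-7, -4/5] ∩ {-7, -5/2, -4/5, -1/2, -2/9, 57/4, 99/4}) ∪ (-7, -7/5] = (-7, -7/5] ∪ {-4/5}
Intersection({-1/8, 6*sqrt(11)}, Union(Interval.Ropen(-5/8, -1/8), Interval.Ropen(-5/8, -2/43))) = {-1/8}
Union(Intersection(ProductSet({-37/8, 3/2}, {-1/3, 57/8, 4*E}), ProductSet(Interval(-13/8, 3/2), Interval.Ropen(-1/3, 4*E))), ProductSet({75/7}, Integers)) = Union(ProductSet({3/2}, {-1/3, 57/8}), ProductSet({75/7}, Integers))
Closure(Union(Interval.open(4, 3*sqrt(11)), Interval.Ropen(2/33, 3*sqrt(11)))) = Interval(2/33, 3*sqrt(11))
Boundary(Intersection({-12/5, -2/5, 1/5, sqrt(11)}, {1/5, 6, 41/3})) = {1/5}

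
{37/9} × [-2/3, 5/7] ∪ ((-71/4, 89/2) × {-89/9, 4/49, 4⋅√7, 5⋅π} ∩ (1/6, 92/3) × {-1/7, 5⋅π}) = ({37/9} × [-2/3, 5/7]) ∪ ((1/6, 92/3) × {5⋅π})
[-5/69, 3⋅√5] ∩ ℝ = [-5/69, 3⋅√5]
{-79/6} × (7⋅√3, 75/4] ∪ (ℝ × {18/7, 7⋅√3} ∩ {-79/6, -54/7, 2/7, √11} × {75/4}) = {-79/6} × (7⋅√3, 75/4]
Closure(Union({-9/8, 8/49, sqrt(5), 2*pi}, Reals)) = Reals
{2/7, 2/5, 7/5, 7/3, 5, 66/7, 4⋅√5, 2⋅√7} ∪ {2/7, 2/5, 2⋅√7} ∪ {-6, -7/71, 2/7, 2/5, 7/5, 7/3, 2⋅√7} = {-6, -7/71, 2/7, 2/5, 7/5, 7/3, 5, 66/7, 4⋅√5, 2⋅√7}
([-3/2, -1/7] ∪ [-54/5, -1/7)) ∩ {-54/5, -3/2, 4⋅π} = {-54/5, -3/2}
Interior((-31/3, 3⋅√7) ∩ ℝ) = (-31/3, 3⋅√7)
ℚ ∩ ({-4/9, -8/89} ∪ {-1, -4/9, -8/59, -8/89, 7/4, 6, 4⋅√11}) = {-1, -4/9, -8/59, -8/89, 7/4, 6}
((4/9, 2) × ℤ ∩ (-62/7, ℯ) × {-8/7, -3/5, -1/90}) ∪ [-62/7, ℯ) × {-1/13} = [-62/7, ℯ) × {-1/13}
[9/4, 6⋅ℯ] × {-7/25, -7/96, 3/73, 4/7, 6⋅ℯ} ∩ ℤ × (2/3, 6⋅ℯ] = {3, 4, …, 16} × {6⋅ℯ}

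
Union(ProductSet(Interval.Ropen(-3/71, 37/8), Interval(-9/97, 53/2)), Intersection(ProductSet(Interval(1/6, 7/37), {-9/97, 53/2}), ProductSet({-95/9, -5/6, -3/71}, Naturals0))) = ProductSet(Interval.Ropen(-3/71, 37/8), Interval(-9/97, 53/2))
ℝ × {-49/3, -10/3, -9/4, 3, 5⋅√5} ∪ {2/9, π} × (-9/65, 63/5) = ({2/9, π} × (-9/65, 63/5)) ∪ (ℝ × {-49/3, -10/3, -9/4, 3, 5⋅√5})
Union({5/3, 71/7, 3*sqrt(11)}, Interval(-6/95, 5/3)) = Union({71/7, 3*sqrt(11)}, Interval(-6/95, 5/3))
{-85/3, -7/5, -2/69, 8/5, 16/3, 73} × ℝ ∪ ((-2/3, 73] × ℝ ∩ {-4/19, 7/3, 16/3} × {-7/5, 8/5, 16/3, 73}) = ({-85/3, -7/5, -2/69, 8/5, 16/3, 73} × ℝ) ∪ ({-4/19, 7/3, 16/3} × {-7/5, 8/5, 16/3, 73})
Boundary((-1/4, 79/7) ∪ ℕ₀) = {-1/4, 79/7} ∪ (ℕ₀ \ (-1/4, 79/7))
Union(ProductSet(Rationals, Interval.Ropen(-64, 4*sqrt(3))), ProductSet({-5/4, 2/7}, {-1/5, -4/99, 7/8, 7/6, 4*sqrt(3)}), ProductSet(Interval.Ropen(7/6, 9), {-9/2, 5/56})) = Union(ProductSet({-5/4, 2/7}, {-1/5, -4/99, 7/8, 7/6, 4*sqrt(3)}), ProductSet(Interval.Ropen(7/6, 9), {-9/2, 5/56}), ProductSet(Rationals, Interval.Ropen(-64, 4*sqrt(3))))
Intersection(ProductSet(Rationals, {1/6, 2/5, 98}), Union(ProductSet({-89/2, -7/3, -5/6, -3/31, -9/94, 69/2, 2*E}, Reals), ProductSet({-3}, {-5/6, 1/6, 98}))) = Union(ProductSet({-3}, {1/6, 98}), ProductSet({-89/2, -7/3, -5/6, -3/31, -9/94, 69/2}, {1/6, 2/5, 98}))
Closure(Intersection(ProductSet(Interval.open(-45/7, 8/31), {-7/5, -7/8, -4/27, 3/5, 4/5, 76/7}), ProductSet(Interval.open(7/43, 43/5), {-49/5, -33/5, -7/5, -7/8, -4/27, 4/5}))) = ProductSet(Interval(7/43, 8/31), {-7/5, -7/8, -4/27, 4/5})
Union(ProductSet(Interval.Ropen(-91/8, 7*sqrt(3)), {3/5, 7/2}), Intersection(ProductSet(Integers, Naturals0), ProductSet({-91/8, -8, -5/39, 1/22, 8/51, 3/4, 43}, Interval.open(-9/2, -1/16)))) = ProductSet(Interval.Ropen(-91/8, 7*sqrt(3)), {3/5, 7/2})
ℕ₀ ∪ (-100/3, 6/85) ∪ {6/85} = (-100/3, 6/85] ∪ ℕ₀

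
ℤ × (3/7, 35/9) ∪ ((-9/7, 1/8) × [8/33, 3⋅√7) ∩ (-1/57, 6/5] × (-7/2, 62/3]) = (ℤ × (3/7, 35/9)) ∪ ((-1/57, 1/8) × [8/33, 3⋅√7))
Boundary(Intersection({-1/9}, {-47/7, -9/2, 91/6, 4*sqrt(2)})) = EmptySet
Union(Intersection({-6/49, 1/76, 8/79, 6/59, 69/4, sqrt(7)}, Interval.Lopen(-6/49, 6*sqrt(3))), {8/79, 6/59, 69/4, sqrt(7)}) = {1/76, 8/79, 6/59, 69/4, sqrt(7)}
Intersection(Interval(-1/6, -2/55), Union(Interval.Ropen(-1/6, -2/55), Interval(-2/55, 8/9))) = Interval(-1/6, -2/55)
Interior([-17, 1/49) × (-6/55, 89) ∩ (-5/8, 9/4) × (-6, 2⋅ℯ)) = (-5/8, 1/49) × (-6/55, 2⋅ℯ)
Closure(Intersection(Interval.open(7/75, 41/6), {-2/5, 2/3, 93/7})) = {2/3}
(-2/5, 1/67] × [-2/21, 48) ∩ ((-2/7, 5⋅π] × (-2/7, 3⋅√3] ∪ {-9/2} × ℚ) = (-2/7, 1/67] × [-2/21, 3⋅√3]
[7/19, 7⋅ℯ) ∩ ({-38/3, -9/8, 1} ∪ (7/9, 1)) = (7/9, 1]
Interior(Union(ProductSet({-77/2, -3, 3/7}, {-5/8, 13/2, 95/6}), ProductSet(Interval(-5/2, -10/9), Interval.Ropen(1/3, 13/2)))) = ProductSet(Interval.open(-5/2, -10/9), Interval.open(1/3, 13/2))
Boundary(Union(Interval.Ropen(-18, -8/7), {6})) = {-18, -8/7, 6}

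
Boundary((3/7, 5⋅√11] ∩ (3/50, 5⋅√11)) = {3/7, 5⋅√11}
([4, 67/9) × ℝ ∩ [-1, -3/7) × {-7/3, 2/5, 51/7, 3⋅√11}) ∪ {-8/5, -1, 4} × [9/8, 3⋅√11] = {-8/5, -1, 4} × [9/8, 3⋅√11]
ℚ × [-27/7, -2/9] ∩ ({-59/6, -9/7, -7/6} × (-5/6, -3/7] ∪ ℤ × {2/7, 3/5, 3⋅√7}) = {-59/6, -9/7, -7/6} × (-5/6, -3/7]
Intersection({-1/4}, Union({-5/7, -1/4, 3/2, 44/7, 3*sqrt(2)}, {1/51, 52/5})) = {-1/4}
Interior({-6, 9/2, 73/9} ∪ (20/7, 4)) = (20/7, 4)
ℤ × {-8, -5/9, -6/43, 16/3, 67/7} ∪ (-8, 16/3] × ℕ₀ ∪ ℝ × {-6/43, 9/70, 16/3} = (ℝ × {-6/43, 9/70, 16/3}) ∪ ((-8, 16/3] × ℕ₀) ∪ (ℤ × {-8, -5/9, -6/43, 16/3, 67/7})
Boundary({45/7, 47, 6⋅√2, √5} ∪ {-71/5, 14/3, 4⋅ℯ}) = {-71/5, 14/3, 45/7, 47, 6⋅√2, √5, 4⋅ℯ}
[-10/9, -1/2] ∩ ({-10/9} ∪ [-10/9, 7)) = [-10/9, -1/2]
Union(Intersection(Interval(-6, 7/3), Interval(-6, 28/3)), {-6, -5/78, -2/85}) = Interval(-6, 7/3)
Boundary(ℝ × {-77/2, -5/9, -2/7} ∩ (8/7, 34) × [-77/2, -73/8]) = [8/7, 34] × {-77/2}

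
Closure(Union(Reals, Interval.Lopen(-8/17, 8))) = Interval(-oo, oo)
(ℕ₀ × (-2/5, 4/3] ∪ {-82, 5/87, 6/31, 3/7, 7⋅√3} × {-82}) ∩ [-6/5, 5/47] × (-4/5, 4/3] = {0} × (-2/5, 4/3]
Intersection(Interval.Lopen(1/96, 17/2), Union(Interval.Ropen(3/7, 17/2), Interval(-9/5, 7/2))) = Interval.open(1/96, 17/2)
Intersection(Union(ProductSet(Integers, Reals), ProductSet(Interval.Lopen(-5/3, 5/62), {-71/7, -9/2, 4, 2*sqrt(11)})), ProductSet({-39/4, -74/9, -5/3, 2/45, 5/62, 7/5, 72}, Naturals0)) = Union(ProductSet({72}, Naturals0), ProductSet({2/45, 5/62}, {4}))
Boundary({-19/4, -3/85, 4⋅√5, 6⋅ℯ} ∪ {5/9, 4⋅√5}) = {-19/4, -3/85, 5/9, 4⋅√5, 6⋅ℯ}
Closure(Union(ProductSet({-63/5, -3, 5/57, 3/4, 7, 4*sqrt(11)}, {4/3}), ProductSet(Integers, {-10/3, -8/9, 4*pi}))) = Union(ProductSet({-63/5, -3, 5/57, 3/4, 7, 4*sqrt(11)}, {4/3}), ProductSet(Integers, {-10/3, -8/9, 4*pi}))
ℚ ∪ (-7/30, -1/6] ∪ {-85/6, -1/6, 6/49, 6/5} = ℚ ∪ [-7/30, -1/6]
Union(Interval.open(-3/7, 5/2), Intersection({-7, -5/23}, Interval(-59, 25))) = Union({-7}, Interval.open(-3/7, 5/2))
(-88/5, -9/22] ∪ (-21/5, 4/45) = (-88/5, 4/45)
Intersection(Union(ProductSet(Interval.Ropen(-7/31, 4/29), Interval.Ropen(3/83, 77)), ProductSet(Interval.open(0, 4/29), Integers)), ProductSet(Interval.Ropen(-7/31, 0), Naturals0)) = ProductSet(Interval.Ropen(-7/31, 0), Range(1, 77, 1))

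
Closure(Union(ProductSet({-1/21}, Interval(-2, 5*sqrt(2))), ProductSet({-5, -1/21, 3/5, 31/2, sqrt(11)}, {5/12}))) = Union(ProductSet({-1/21}, Interval(-2, 5*sqrt(2))), ProductSet({-5, -1/21, 3/5, 31/2, sqrt(11)}, {5/12}))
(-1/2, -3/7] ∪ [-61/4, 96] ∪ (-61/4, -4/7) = [-61/4, 96]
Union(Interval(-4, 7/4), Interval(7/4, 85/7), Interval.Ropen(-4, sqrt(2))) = Interval(-4, 85/7)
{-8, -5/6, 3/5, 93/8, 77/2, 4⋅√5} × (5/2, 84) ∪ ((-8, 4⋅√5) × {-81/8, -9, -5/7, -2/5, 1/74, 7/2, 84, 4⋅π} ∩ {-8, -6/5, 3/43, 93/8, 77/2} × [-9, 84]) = ({-6/5, 3/43} × {-9, -5/7, -2/5, 1/74, 7/2, 84, 4⋅π}) ∪ ({-8, -5/6, 3/5, 93/8, 77/2, 4⋅√5} × (5/2, 84))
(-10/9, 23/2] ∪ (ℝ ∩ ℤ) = ℤ ∪ (-10/9, 23/2]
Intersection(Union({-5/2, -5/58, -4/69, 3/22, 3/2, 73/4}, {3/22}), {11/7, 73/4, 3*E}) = {73/4}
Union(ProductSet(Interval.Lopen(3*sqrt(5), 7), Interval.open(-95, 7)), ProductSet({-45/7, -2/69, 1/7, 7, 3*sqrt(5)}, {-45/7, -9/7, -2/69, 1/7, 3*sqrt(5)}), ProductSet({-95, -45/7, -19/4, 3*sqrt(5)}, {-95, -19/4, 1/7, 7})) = Union(ProductSet({-95, -45/7, -19/4, 3*sqrt(5)}, {-95, -19/4, 1/7, 7}), ProductSet({-45/7, -2/69, 1/7, 7, 3*sqrt(5)}, {-45/7, -9/7, -2/69, 1/7, 3*sqrt(5)}), ProductSet(Interval.Lopen(3*sqrt(5), 7), Interval.open(-95, 7)))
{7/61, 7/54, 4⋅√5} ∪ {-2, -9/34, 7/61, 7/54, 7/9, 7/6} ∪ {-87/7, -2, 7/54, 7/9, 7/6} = {-87/7, -2, -9/34, 7/61, 7/54, 7/9, 7/6, 4⋅√5}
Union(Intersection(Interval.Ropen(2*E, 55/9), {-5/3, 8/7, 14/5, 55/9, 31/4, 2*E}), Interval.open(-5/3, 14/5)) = Union({2*E}, Interval.open(-5/3, 14/5))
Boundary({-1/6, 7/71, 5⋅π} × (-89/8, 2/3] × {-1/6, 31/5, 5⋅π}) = {-1/6, 7/71, 5⋅π} × [-89/8, 2/3] × {-1/6, 31/5, 5⋅π}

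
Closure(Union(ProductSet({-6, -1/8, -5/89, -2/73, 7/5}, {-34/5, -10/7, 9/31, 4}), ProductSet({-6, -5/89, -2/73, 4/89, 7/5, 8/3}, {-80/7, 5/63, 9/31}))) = Union(ProductSet({-6, -1/8, -5/89, -2/73, 7/5}, {-34/5, -10/7, 9/31, 4}), ProductSet({-6, -5/89, -2/73, 4/89, 7/5, 8/3}, {-80/7, 5/63, 9/31}))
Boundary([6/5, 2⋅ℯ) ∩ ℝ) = {6/5, 2⋅ℯ}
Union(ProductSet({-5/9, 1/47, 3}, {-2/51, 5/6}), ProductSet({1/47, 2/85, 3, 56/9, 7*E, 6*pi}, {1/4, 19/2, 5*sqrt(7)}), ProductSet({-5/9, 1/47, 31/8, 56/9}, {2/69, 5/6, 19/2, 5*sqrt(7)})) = Union(ProductSet({-5/9, 1/47, 3}, {-2/51, 5/6}), ProductSet({-5/9, 1/47, 31/8, 56/9}, {2/69, 5/6, 19/2, 5*sqrt(7)}), ProductSet({1/47, 2/85, 3, 56/9, 7*E, 6*pi}, {1/4, 19/2, 5*sqrt(7)}))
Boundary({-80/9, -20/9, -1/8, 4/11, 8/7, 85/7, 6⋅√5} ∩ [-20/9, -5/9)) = {-20/9}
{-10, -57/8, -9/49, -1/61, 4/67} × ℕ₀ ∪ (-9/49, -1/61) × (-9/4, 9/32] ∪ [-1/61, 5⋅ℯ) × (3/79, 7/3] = ({-10, -57/8, -9/49, -1/61, 4/67} × ℕ₀) ∪ ((-9/49, -1/61) × (-9/4, 9/32]) ∪ ([-1/61, 5⋅ℯ) × (3/79, 7/3])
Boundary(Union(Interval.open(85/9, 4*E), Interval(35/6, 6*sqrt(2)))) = {35/6, 85/9, 6*sqrt(2), 4*E}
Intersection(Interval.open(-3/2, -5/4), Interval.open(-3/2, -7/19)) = Interval.open(-3/2, -5/4)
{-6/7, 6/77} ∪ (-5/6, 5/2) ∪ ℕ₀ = {-6/7} ∪ (-5/6, 5/2) ∪ ℕ₀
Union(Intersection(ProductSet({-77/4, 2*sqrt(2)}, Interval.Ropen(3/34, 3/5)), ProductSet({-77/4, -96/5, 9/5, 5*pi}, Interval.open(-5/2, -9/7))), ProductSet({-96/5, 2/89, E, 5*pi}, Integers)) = ProductSet({-96/5, 2/89, E, 5*pi}, Integers)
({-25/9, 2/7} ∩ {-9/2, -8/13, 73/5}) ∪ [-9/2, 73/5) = [-9/2, 73/5)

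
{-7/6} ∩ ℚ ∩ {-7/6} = {-7/6}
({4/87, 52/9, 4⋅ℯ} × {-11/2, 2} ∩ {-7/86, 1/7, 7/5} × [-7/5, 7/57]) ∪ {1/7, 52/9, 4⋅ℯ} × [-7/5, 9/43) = {1/7, 52/9, 4⋅ℯ} × [-7/5, 9/43)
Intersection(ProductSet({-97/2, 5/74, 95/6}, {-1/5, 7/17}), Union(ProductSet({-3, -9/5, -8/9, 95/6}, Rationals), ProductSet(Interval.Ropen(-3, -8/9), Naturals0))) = ProductSet({95/6}, {-1/5, 7/17})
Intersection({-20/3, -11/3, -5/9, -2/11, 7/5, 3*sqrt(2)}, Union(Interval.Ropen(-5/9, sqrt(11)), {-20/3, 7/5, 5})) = {-20/3, -5/9, -2/11, 7/5}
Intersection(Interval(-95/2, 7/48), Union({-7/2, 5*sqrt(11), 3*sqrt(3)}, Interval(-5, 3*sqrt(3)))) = Interval(-5, 7/48)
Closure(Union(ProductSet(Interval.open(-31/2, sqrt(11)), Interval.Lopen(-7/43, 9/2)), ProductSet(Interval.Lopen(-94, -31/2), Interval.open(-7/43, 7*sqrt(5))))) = Union(ProductSet({-94, -31/2}, Interval(-7/43, 7*sqrt(5))), ProductSet({-31/2, sqrt(11)}, Interval(-7/43, 9/2)), ProductSet(Interval(-94, -31/2), {-7/43, 7*sqrt(5)}), ProductSet(Interval.Lopen(-94, -31/2), Interval.open(-7/43, 7*sqrt(5))), ProductSet(Interval(-31/2, sqrt(11)), {-7/43, 9/2}), ProductSet(Interval.open(-31/2, sqrt(11)), Interval.Lopen(-7/43, 9/2)))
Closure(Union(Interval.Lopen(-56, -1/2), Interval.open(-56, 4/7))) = Interval(-56, 4/7)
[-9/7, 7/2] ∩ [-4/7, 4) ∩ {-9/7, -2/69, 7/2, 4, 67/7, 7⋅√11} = {-2/69, 7/2}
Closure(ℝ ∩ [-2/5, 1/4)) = [-2/5, 1/4]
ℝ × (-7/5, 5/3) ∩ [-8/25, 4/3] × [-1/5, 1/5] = [-8/25, 4/3] × [-1/5, 1/5]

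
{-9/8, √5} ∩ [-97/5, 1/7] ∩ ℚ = {-9/8}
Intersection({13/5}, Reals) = {13/5}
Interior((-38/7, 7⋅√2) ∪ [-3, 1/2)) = (-38/7, 7⋅√2)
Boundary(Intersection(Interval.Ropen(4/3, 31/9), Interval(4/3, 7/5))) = {4/3, 7/5}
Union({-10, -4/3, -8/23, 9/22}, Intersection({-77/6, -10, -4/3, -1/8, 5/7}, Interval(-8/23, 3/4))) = {-10, -4/3, -8/23, -1/8, 9/22, 5/7}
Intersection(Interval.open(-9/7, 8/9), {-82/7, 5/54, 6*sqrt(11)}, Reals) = {5/54}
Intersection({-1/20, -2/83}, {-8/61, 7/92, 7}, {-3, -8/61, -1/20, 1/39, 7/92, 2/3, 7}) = EmptySet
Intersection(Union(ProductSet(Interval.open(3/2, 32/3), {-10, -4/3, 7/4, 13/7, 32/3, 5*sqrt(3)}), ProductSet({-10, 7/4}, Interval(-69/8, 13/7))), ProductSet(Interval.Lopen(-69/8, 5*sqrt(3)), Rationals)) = Union(ProductSet({7/4}, Intersection(Interval(-69/8, 13/7), Rationals)), ProductSet(Interval.Lopen(3/2, 5*sqrt(3)), {-10, -4/3, 7/4, 13/7, 32/3}))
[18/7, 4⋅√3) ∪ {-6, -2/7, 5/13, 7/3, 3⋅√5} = {-6, -2/7, 5/13, 7/3} ∪ [18/7, 4⋅√3)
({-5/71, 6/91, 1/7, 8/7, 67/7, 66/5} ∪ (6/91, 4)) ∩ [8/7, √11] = [8/7, √11]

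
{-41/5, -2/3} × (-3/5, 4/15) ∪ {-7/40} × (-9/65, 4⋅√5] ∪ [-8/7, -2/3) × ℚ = ([-8/7, -2/3) × ℚ) ∪ ({-41/5, -2/3} × (-3/5, 4/15)) ∪ ({-7/40} × (-9/65, 4⋅√5])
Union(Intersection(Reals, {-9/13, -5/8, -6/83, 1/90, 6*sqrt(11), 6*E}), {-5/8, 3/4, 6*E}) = {-9/13, -5/8, -6/83, 1/90, 3/4, 6*sqrt(11), 6*E}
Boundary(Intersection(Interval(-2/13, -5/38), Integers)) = EmptySet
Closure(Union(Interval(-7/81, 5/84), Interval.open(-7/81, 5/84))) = Interval(-7/81, 5/84)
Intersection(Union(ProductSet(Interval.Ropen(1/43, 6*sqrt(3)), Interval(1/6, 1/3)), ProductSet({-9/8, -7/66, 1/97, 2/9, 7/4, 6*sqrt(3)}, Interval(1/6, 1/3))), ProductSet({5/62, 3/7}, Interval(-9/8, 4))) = ProductSet({5/62, 3/7}, Interval(1/6, 1/3))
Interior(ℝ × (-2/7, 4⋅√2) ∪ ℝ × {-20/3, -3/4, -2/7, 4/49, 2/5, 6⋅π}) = ℝ × (-2/7, 4⋅√2)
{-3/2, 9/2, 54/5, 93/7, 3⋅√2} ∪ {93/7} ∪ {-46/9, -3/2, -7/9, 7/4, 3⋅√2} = {-46/9, -3/2, -7/9, 7/4, 9/2, 54/5, 93/7, 3⋅√2}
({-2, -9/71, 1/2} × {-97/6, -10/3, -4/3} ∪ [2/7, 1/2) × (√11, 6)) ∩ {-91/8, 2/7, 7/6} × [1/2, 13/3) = {2/7} × (√11, 13/3)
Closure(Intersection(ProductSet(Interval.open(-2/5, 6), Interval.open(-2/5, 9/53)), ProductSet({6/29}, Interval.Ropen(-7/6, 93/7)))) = ProductSet({6/29}, Interval(-2/5, 9/53))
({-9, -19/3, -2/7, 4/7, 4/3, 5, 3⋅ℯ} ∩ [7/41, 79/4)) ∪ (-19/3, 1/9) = (-19/3, 1/9) ∪ {4/7, 4/3, 5, 3⋅ℯ}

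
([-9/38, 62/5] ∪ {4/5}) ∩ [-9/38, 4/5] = [-9/38, 4/5]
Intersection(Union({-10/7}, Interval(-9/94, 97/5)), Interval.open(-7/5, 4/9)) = Interval.Ropen(-9/94, 4/9)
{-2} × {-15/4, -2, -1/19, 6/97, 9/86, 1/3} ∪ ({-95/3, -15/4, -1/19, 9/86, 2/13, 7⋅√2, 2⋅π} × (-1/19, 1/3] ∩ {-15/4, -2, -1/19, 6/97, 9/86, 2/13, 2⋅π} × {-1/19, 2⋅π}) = {-2} × {-15/4, -2, -1/19, 6/97, 9/86, 1/3}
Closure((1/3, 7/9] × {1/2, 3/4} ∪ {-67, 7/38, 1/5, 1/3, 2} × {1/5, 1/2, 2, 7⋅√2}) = ([1/3, 7/9] × {1/2, 3/4}) ∪ ({-67, 7/38, 1/5, 1/3, 2} × {1/5, 1/2, 2, 7⋅√2})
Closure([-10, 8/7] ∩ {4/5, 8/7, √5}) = {4/5, 8/7}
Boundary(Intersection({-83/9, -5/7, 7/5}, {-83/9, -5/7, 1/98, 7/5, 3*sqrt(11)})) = {-83/9, -5/7, 7/5}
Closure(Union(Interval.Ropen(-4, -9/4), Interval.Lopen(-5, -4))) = Interval(-5, -9/4)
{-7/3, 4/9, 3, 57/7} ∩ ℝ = {-7/3, 4/9, 3, 57/7}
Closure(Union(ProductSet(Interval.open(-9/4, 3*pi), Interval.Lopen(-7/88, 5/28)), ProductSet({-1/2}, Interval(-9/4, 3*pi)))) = Union(ProductSet({-1/2}, Interval(-9/4, 3*pi)), ProductSet({-9/4, 3*pi}, Interval(-7/88, 5/28)), ProductSet(Interval(-9/4, 3*pi), {-7/88, 5/28}), ProductSet(Interval.open(-9/4, 3*pi), Interval.Lopen(-7/88, 5/28)))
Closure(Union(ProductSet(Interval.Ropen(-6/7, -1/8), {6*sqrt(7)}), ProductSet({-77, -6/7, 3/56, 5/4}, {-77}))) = Union(ProductSet({-77, -6/7, 3/56, 5/4}, {-77}), ProductSet(Interval(-6/7, -1/8), {6*sqrt(7)}))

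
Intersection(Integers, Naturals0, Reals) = Naturals0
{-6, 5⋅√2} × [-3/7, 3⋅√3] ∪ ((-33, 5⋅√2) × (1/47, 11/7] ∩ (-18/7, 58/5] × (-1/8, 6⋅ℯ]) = ((-18/7, 5⋅√2) × (1/47, 11/7]) ∪ ({-6, 5⋅√2} × [-3/7, 3⋅√3])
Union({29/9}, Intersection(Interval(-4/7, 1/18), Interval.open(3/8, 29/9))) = {29/9}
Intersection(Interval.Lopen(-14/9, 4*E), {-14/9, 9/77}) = {9/77}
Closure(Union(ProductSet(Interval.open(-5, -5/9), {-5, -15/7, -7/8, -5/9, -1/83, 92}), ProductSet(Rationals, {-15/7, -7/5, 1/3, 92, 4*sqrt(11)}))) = Union(ProductSet(Interval(-5, -5/9), {-5, -15/7, -7/8, -5/9, -1/83, 92}), ProductSet(Reals, {-15/7, -7/5, 1/3, 92, 4*sqrt(11)}))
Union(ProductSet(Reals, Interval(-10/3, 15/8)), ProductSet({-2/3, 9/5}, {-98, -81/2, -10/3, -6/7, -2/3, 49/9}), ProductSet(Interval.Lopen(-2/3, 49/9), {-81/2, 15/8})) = Union(ProductSet({-2/3, 9/5}, {-98, -81/2, -10/3, -6/7, -2/3, 49/9}), ProductSet(Interval.Lopen(-2/3, 49/9), {-81/2, 15/8}), ProductSet(Reals, Interval(-10/3, 15/8)))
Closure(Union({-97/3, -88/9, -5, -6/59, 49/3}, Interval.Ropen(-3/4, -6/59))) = Union({-97/3, -88/9, -5, 49/3}, Interval(-3/4, -6/59))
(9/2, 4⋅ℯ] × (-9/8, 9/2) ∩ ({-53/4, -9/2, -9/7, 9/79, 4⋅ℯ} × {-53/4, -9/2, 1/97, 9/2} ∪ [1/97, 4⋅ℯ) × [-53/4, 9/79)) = ({4⋅ℯ} × {1/97}) ∪ ((9/2, 4⋅ℯ) × (-9/8, 9/79))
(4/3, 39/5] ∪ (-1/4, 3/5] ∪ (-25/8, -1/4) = (-25/8, -1/4) ∪ (-1/4, 3/5] ∪ (4/3, 39/5]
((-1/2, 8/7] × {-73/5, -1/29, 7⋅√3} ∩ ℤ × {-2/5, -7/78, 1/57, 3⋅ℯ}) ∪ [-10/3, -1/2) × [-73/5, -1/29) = [-10/3, -1/2) × [-73/5, -1/29)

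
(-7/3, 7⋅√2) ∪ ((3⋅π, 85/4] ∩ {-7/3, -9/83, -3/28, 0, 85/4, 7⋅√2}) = (-7/3, 7⋅√2] ∪ {85/4}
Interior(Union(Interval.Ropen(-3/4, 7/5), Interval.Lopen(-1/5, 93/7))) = Interval.open(-3/4, 93/7)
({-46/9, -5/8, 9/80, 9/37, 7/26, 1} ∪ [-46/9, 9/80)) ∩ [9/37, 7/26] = {9/37, 7/26}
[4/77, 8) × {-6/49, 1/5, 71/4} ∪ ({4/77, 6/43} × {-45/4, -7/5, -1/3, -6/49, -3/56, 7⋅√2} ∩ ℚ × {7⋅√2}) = ({4/77, 6/43} × {7⋅√2}) ∪ ([4/77, 8) × {-6/49, 1/5, 71/4})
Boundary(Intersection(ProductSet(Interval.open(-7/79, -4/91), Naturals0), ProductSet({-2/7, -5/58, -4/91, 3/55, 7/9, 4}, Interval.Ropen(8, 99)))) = ProductSet({-5/58}, Range(8, 99, 1))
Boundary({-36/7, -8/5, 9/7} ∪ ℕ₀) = {-36/7, -8/5, 9/7} ∪ ℕ₀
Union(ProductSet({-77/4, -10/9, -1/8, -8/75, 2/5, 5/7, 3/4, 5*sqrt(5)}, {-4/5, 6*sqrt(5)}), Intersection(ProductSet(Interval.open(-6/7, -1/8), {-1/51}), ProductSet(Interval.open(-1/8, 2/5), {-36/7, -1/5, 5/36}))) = ProductSet({-77/4, -10/9, -1/8, -8/75, 2/5, 5/7, 3/4, 5*sqrt(5)}, {-4/5, 6*sqrt(5)})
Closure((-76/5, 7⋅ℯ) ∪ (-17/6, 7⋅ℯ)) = [-76/5, 7⋅ℯ]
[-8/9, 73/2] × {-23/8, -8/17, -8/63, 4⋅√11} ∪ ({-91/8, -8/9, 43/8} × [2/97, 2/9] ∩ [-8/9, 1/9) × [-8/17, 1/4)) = ({-8/9} × [2/97, 2/9]) ∪ ([-8/9, 73/2] × {-23/8, -8/17, -8/63, 4⋅√11})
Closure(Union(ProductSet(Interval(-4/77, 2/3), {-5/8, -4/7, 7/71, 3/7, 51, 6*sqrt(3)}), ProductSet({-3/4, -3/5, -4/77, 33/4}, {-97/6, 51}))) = Union(ProductSet({-3/4, -3/5, -4/77, 33/4}, {-97/6, 51}), ProductSet(Interval(-4/77, 2/3), {-5/8, -4/7, 7/71, 3/7, 51, 6*sqrt(3)}))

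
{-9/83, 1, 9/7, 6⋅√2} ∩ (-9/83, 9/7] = {1, 9/7}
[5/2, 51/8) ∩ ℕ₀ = {3, 4, 5, 6}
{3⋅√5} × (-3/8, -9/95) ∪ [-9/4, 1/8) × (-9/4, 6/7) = ([-9/4, 1/8) × (-9/4, 6/7)) ∪ ({3⋅√5} × (-3/8, -9/95))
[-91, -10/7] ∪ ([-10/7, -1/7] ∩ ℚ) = [-91, -10/7] ∪ (ℚ ∩ [-10/7, -1/7])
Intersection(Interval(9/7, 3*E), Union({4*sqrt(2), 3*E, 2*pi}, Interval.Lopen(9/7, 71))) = Interval.Lopen(9/7, 3*E)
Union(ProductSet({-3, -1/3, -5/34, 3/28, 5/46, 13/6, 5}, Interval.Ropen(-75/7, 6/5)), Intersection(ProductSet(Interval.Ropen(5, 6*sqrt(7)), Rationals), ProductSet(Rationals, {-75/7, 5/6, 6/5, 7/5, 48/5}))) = Union(ProductSet({-3, -1/3, -5/34, 3/28, 5/46, 13/6, 5}, Interval.Ropen(-75/7, 6/5)), ProductSet(Intersection(Interval.Ropen(5, 6*sqrt(7)), Rationals), {-75/7, 5/6, 6/5, 7/5, 48/5}))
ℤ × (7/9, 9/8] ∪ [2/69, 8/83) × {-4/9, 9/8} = (ℤ × (7/9, 9/8]) ∪ ([2/69, 8/83) × {-4/9, 9/8})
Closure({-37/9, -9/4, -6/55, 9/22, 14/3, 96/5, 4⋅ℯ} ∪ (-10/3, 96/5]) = {-37/9} ∪ [-10/3, 96/5]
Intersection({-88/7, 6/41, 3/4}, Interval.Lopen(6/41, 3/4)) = {3/4}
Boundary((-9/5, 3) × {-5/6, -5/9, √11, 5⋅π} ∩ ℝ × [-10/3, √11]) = [-9/5, 3] × {-5/6, -5/9, √11}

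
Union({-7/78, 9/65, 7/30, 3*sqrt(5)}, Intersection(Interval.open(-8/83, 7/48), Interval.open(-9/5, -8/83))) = {-7/78, 9/65, 7/30, 3*sqrt(5)}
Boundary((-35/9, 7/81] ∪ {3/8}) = {-35/9, 7/81, 3/8}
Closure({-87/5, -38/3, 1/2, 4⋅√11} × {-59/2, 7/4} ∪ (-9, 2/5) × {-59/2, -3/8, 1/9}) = ([-9, 2/5] × {-59/2, -3/8, 1/9}) ∪ ({-87/5, -38/3, 1/2, 4⋅√11} × {-59/2, 7/4})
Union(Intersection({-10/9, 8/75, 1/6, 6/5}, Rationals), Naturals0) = Union({-10/9, 8/75, 1/6, 6/5}, Naturals0)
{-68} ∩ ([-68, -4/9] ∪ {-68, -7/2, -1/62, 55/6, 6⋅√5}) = {-68}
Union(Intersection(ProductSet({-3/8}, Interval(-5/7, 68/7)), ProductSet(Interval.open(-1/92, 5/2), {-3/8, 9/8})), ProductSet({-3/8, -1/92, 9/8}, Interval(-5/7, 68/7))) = ProductSet({-3/8, -1/92, 9/8}, Interval(-5/7, 68/7))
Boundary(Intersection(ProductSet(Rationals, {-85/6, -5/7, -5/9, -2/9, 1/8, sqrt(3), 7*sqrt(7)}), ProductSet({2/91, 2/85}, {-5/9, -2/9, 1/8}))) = ProductSet({2/91, 2/85}, {-5/9, -2/9, 1/8})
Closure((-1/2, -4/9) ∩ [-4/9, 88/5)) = ∅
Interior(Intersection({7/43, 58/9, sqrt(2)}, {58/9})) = EmptySet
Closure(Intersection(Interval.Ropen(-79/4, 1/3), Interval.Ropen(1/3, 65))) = EmptySet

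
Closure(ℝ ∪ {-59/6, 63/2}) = ℝ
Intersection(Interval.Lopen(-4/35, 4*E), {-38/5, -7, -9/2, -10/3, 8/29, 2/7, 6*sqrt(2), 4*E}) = {8/29, 2/7, 6*sqrt(2), 4*E}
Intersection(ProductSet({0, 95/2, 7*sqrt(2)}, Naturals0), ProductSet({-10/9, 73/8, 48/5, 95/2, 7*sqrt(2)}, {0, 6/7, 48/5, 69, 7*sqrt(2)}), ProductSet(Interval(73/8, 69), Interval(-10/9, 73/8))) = ProductSet({95/2, 7*sqrt(2)}, {0})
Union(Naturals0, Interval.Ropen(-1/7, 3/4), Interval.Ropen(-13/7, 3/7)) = Union(Interval.Ropen(-13/7, 3/4), Naturals0)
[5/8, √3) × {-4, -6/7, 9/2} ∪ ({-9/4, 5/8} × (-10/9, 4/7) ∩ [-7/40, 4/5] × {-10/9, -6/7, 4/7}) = [5/8, √3) × {-4, -6/7, 9/2}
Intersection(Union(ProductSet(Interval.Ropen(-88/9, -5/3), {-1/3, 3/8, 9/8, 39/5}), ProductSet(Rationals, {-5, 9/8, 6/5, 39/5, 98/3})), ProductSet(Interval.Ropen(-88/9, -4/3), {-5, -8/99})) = ProductSet(Intersection(Interval.Ropen(-88/9, -4/3), Rationals), {-5})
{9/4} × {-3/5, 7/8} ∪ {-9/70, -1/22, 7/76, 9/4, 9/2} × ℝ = {-9/70, -1/22, 7/76, 9/4, 9/2} × ℝ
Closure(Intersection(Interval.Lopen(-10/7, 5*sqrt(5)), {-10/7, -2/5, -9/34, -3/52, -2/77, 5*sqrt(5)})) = {-2/5, -9/34, -3/52, -2/77, 5*sqrt(5)}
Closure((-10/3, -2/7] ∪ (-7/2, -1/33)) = [-7/2, -1/33]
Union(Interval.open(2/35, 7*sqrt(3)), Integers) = Union(Integers, Interval.open(2/35, 7*sqrt(3)))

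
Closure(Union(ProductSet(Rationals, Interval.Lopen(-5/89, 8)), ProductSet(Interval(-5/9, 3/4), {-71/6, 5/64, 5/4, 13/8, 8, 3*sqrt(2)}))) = Union(ProductSet(Interval(-5/9, 3/4), {-71/6, 5/64, 5/4, 13/8, 8, 3*sqrt(2)}), ProductSet(Reals, Interval(-5/89, 8)))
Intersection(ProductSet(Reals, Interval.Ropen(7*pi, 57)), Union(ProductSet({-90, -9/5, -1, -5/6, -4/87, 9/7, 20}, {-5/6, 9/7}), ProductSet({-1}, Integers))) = ProductSet({-1}, Range(22, 57, 1))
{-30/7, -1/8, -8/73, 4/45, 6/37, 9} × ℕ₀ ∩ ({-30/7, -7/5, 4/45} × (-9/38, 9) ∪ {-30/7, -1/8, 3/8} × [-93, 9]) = ({-30/7, -1/8} × {0, 1, …, 9}) ∪ ({-30/7, 4/45} × {0, 1, …, 8})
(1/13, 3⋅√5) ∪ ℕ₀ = ℕ₀ ∪ (1/13, 3⋅√5)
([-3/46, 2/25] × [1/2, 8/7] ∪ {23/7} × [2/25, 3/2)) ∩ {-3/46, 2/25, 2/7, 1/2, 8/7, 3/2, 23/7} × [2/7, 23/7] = ({23/7} × [2/7, 3/2)) ∪ ({-3/46, 2/25} × [1/2, 8/7])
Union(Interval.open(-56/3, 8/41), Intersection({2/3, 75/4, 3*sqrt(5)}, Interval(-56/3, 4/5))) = Union({2/3}, Interval.open(-56/3, 8/41))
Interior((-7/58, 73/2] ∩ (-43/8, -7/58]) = ∅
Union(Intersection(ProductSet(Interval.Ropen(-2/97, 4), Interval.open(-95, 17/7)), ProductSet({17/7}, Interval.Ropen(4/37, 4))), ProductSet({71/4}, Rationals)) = Union(ProductSet({17/7}, Interval.Ropen(4/37, 17/7)), ProductSet({71/4}, Rationals))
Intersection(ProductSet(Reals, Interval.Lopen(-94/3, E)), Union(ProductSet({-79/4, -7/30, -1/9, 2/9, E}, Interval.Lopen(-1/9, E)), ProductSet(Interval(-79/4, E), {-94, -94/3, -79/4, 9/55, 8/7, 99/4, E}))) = Union(ProductSet({-79/4, -7/30, -1/9, 2/9, E}, Interval.Lopen(-1/9, E)), ProductSet(Interval(-79/4, E), {-79/4, 9/55, 8/7, E}))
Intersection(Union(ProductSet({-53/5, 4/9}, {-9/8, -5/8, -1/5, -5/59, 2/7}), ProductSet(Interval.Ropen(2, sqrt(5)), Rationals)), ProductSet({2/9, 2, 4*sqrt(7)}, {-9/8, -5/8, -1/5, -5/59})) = ProductSet({2}, {-9/8, -5/8, -1/5, -5/59})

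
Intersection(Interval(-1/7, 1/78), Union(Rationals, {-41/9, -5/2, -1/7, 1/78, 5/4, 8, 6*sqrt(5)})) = Intersection(Interval(-1/7, 1/78), Rationals)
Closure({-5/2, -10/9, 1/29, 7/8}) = {-5/2, -10/9, 1/29, 7/8}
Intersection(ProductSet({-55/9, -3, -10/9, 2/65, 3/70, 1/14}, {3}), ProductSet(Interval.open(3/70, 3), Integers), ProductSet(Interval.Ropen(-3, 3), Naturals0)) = ProductSet({1/14}, {3})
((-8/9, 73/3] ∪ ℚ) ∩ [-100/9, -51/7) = ℚ ∩ [-100/9, -51/7)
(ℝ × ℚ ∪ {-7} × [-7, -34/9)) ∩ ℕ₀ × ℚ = ℕ₀ × ℚ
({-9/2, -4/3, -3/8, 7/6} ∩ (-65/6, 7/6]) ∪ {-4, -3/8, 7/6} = {-9/2, -4, -4/3, -3/8, 7/6}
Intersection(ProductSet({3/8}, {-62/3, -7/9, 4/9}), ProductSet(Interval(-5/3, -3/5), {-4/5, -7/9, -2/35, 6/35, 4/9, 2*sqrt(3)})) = EmptySet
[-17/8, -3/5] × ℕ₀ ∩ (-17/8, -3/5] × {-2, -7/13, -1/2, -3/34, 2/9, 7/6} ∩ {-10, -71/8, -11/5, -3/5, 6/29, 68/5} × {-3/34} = ∅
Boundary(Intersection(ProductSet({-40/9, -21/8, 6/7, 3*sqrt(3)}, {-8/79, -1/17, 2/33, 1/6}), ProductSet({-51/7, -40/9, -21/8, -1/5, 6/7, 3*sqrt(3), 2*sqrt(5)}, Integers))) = EmptySet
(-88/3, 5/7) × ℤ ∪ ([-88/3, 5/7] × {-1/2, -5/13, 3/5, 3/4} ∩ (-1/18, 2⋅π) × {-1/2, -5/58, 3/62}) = ((-88/3, 5/7) × ℤ) ∪ ((-1/18, 5/7] × {-1/2})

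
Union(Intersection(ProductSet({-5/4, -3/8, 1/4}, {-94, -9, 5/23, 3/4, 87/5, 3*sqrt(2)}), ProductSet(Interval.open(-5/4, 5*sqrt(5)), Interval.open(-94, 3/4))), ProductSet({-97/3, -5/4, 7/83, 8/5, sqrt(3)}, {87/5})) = Union(ProductSet({-3/8, 1/4}, {-9, 5/23}), ProductSet({-97/3, -5/4, 7/83, 8/5, sqrt(3)}, {87/5}))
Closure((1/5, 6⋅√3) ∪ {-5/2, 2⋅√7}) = {-5/2} ∪ [1/5, 6⋅√3]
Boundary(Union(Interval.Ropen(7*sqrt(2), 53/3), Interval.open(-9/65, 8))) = {-9/65, 8, 53/3, 7*sqrt(2)}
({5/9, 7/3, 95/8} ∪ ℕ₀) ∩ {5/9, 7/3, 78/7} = {5/9, 7/3}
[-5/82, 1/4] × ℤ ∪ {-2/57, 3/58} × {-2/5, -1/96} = ({-2/57, 3/58} × {-2/5, -1/96}) ∪ ([-5/82, 1/4] × ℤ)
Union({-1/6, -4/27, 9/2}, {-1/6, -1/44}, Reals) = Reals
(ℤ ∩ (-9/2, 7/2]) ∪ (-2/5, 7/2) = {-4, -3, …, 3} ∪ (-2/5, 7/2)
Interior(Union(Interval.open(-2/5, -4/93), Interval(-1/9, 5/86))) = Interval.open(-2/5, 5/86)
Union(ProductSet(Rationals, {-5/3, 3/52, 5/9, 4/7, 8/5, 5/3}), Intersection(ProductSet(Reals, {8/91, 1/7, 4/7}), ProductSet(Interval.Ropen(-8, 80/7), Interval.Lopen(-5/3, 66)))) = Union(ProductSet(Interval.Ropen(-8, 80/7), {8/91, 1/7, 4/7}), ProductSet(Rationals, {-5/3, 3/52, 5/9, 4/7, 8/5, 5/3}))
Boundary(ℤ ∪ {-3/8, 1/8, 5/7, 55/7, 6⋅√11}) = ℤ ∪ {-3/8, 1/8, 5/7, 55/7, 6⋅√11}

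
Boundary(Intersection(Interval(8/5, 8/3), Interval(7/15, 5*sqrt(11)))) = {8/5, 8/3}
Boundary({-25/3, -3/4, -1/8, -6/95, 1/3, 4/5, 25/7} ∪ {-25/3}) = {-25/3, -3/4, -1/8, -6/95, 1/3, 4/5, 25/7}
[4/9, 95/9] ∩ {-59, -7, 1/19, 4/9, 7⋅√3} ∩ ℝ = {4/9}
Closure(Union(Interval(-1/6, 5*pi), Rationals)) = Union(Interval(-oo, oo), Rationals)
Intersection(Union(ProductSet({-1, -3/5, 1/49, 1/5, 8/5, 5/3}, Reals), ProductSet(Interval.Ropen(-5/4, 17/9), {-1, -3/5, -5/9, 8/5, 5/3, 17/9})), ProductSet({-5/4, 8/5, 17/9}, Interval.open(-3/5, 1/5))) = Union(ProductSet({8/5}, Interval.open(-3/5, 1/5)), ProductSet({-5/4, 8/5}, {-5/9}))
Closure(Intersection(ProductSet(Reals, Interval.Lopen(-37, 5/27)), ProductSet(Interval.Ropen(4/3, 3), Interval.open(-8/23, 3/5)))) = Union(ProductSet({4/3, 3}, Interval(-8/23, 5/27)), ProductSet(Interval(4/3, 3), {-8/23, 5/27}), ProductSet(Interval.Ropen(4/3, 3), Interval.Lopen(-8/23, 5/27)))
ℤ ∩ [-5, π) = {-5, -4, …, 3}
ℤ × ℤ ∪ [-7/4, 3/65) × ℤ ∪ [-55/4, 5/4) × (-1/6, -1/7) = ((ℤ ∪ [-7/4, 3/65)) × ℤ) ∪ ([-55/4, 5/4) × (-1/6, -1/7))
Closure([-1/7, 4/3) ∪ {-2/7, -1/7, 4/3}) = {-2/7} ∪ [-1/7, 4/3]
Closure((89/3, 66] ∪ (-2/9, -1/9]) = [-2/9, -1/9] ∪ [89/3, 66]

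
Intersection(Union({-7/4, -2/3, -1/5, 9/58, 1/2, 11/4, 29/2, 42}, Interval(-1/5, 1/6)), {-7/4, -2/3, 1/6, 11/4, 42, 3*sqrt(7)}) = {-7/4, -2/3, 1/6, 11/4, 42}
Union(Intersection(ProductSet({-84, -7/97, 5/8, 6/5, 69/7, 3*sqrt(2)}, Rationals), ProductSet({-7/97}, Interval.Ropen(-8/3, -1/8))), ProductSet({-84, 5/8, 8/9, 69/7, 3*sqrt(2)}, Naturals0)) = Union(ProductSet({-7/97}, Intersection(Interval.Ropen(-8/3, -1/8), Rationals)), ProductSet({-84, 5/8, 8/9, 69/7, 3*sqrt(2)}, Naturals0))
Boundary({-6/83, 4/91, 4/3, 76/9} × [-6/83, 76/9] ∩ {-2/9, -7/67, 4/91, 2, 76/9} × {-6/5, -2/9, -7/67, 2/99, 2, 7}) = {4/91, 76/9} × {2/99, 2, 7}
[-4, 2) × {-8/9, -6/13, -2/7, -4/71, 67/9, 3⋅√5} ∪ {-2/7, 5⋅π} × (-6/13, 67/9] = ({-2/7, 5⋅π} × (-6/13, 67/9]) ∪ ([-4, 2) × {-8/9, -6/13, -2/7, -4/71, 67/9, 3⋅√5})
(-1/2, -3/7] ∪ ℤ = ℤ ∪ (-1/2, -3/7]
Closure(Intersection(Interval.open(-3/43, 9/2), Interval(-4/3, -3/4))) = EmptySet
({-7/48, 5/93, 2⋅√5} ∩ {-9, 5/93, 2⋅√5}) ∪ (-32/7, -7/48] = (-32/7, -7/48] ∪ {5/93, 2⋅√5}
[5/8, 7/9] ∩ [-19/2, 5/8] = {5/8}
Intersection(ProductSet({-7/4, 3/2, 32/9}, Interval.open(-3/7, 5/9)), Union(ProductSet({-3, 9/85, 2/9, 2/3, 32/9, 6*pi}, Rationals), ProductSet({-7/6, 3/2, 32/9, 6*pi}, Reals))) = ProductSet({3/2, 32/9}, Interval.open(-3/7, 5/9))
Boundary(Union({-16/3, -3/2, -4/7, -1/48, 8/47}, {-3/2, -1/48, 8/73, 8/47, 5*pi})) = {-16/3, -3/2, -4/7, -1/48, 8/73, 8/47, 5*pi}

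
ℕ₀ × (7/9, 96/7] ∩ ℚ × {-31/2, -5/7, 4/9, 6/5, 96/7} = ℕ₀ × {6/5, 96/7}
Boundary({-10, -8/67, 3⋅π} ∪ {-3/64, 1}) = {-10, -8/67, -3/64, 1, 3⋅π}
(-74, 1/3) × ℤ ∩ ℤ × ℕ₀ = {-73, -72, …, 0} × ℕ₀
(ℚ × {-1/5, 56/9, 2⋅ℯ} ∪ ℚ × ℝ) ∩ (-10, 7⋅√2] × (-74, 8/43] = (ℚ ∩ (-10, 7⋅√2]) × (-74, 8/43]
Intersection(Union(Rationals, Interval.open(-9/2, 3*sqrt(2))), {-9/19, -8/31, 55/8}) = {-9/19, -8/31, 55/8}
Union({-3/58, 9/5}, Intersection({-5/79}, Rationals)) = {-5/79, -3/58, 9/5}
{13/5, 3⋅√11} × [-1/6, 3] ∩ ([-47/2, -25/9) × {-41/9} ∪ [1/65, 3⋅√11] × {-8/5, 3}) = {13/5, 3⋅√11} × {3}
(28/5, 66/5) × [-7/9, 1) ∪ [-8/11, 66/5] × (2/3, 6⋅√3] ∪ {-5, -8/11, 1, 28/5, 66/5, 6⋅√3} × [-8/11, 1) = ((28/5, 66/5) × [-7/9, 1)) ∪ ([-8/11, 66/5] × (2/3, 6⋅√3]) ∪ ({-5, -8/11, 1, 28/5, 66/5, 6⋅√3} × [-8/11, 1))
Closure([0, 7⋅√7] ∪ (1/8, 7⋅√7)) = [0, 7⋅√7]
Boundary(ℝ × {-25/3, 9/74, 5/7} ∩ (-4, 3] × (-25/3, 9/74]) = [-4, 3] × {9/74}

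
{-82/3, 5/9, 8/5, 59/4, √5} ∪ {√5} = {-82/3, 5/9, 8/5, 59/4, √5}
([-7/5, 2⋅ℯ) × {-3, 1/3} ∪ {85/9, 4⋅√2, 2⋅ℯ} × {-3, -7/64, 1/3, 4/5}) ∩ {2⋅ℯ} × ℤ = {2⋅ℯ} × {-3}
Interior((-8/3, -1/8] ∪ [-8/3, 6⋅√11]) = (-8/3, 6⋅√11)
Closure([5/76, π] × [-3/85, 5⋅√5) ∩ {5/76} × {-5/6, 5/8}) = {5/76} × {5/8}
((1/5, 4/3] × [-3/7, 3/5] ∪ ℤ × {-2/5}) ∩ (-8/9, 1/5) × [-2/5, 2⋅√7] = {0} × {-2/5}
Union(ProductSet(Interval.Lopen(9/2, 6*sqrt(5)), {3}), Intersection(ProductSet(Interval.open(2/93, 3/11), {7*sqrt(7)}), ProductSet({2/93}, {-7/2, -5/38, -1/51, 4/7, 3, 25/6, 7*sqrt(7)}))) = ProductSet(Interval.Lopen(9/2, 6*sqrt(5)), {3})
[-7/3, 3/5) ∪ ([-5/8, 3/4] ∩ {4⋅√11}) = [-7/3, 3/5)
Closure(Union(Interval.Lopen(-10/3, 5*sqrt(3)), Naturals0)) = Union(Complement(Naturals0, Interval.open(-10/3, 5*sqrt(3))), Interval(-10/3, 5*sqrt(3)), Naturals0)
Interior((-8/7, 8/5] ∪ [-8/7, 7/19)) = (-8/7, 8/5)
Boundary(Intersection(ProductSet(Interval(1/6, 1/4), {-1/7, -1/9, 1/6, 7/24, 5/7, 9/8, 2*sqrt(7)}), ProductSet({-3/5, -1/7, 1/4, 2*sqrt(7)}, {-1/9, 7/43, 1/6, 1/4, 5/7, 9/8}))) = ProductSet({1/4}, {-1/9, 1/6, 5/7, 9/8})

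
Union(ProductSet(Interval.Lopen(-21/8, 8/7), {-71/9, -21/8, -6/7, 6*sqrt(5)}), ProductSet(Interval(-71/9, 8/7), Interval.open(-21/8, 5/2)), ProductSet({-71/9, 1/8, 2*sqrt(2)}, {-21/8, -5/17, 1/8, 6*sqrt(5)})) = Union(ProductSet({-71/9, 1/8, 2*sqrt(2)}, {-21/8, -5/17, 1/8, 6*sqrt(5)}), ProductSet(Interval(-71/9, 8/7), Interval.open(-21/8, 5/2)), ProductSet(Interval.Lopen(-21/8, 8/7), {-71/9, -21/8, -6/7, 6*sqrt(5)}))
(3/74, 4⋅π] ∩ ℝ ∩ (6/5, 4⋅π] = (6/5, 4⋅π]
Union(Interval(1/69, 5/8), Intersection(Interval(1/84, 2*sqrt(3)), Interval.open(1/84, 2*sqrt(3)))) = Interval.open(1/84, 2*sqrt(3))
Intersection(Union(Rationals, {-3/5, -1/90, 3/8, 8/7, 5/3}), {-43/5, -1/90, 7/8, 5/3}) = {-43/5, -1/90, 7/8, 5/3}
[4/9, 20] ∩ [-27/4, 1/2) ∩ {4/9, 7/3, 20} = {4/9}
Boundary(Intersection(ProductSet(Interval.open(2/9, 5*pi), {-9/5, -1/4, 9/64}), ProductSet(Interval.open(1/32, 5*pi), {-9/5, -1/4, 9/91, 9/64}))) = ProductSet(Interval(2/9, 5*pi), {-9/5, -1/4, 9/64})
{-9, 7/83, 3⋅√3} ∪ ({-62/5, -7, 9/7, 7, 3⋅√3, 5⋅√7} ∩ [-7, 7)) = {-9, -7, 7/83, 9/7, 3⋅√3}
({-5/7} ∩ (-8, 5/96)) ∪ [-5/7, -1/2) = [-5/7, -1/2)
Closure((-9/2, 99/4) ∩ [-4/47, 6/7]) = [-4/47, 6/7]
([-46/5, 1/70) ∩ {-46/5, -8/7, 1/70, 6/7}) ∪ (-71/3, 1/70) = (-71/3, 1/70)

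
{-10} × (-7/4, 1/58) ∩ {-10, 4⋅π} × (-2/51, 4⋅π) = {-10} × (-2/51, 1/58)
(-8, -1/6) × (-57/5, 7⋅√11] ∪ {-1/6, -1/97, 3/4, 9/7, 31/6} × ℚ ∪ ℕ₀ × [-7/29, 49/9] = (ℕ₀ × [-7/29, 49/9]) ∪ ({-1/6, -1/97, 3/4, 9/7, 31/6} × ℚ) ∪ ((-8, -1/6) × (-57/5, 7⋅√11])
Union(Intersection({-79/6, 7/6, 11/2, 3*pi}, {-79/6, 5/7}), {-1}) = {-79/6, -1}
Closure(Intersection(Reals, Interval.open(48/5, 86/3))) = Interval(48/5, 86/3)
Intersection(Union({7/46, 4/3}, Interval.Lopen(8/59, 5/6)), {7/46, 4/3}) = {7/46, 4/3}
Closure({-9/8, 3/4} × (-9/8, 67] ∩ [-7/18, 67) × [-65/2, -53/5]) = ∅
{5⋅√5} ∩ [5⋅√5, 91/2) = {5⋅√5}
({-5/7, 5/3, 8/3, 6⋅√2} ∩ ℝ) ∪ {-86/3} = {-86/3, -5/7, 5/3, 8/3, 6⋅√2}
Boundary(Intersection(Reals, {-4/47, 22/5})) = {-4/47, 22/5}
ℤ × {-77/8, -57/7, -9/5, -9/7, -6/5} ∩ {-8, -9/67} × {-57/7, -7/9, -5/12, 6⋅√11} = {-8} × {-57/7}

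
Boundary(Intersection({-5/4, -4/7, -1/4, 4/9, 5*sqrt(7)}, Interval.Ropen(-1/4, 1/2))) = {-1/4, 4/9}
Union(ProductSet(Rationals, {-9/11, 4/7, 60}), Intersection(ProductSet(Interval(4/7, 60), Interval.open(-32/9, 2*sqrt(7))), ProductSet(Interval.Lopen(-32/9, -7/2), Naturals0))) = ProductSet(Rationals, {-9/11, 4/7, 60})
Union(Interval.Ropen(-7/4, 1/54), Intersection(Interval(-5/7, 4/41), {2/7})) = Interval.Ropen(-7/4, 1/54)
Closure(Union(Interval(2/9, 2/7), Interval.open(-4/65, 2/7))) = Interval(-4/65, 2/7)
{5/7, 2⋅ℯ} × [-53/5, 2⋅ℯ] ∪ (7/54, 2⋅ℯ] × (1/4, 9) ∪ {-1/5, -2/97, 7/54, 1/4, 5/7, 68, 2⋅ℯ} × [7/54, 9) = ({5/7, 2⋅ℯ} × [-53/5, 2⋅ℯ]) ∪ ((7/54, 2⋅ℯ] × (1/4, 9)) ∪ ({-1/5, -2/97, 7/54, 1/4, 5/7, 68, 2⋅ℯ} × [7/54, 9))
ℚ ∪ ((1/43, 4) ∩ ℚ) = ℚ ∪ (ℚ ∩ (1/43, 4))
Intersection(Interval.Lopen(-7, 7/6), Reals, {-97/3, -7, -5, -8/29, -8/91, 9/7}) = {-5, -8/29, -8/91}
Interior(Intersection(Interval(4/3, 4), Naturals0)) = EmptySet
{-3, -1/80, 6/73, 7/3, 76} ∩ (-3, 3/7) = {-1/80, 6/73}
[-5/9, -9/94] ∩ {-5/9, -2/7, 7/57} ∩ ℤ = ∅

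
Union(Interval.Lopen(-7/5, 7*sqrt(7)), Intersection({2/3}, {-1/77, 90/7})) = Interval.Lopen(-7/5, 7*sqrt(7))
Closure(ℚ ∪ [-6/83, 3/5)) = ℚ ∪ (-∞, ∞)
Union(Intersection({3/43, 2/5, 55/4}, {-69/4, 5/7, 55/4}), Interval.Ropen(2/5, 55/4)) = Interval(2/5, 55/4)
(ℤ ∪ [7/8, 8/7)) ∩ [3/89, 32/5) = [7/8, 8/7) ∪ {1, 2, …, 6}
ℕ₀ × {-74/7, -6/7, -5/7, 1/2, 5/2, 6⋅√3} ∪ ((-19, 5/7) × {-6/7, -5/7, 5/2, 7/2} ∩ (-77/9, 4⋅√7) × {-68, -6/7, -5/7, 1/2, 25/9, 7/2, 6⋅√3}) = ((-77/9, 5/7) × {-6/7, -5/7, 7/2}) ∪ (ℕ₀ × {-74/7, -6/7, -5/7, 1/2, 5/2, 6⋅√3})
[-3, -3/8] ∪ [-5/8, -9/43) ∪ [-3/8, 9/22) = [-3, 9/22)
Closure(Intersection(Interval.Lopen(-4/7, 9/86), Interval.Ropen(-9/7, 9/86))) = Interval(-4/7, 9/86)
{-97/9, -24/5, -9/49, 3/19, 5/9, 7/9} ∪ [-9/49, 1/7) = {-97/9, -24/5, 3/19, 5/9, 7/9} ∪ [-9/49, 1/7)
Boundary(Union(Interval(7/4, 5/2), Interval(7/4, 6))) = {7/4, 6}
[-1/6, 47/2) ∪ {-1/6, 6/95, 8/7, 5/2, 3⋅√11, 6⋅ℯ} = [-1/6, 47/2)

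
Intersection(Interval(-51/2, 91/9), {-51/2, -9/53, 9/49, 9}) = {-51/2, -9/53, 9/49, 9}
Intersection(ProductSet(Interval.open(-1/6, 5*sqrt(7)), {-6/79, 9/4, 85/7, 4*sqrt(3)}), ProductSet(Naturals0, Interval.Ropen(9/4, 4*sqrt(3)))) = ProductSet(Range(0, 14, 1), {9/4})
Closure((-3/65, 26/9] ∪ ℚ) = ℚ ∪ (-∞, ∞)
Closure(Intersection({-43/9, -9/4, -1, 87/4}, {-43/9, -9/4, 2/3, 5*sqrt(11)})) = {-43/9, -9/4}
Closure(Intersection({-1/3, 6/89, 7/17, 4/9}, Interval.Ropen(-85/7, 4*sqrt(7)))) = {-1/3, 6/89, 7/17, 4/9}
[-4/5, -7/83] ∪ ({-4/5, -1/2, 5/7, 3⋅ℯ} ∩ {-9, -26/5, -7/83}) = [-4/5, -7/83]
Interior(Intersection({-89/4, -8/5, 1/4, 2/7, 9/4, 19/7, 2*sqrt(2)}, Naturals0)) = EmptySet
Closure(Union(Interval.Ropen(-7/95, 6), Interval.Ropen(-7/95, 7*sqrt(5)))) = Interval(-7/95, 7*sqrt(5))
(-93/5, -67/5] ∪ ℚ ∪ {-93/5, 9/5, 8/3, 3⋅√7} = ℚ ∪ [-93/5, -67/5] ∪ {3⋅√7}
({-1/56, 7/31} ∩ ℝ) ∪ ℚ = ℚ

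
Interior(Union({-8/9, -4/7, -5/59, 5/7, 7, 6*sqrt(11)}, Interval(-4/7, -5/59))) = Interval.open(-4/7, -5/59)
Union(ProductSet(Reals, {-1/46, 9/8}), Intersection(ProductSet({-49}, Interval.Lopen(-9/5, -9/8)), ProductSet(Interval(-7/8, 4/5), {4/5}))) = ProductSet(Reals, {-1/46, 9/8})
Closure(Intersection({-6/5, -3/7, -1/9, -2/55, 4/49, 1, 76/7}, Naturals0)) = {1}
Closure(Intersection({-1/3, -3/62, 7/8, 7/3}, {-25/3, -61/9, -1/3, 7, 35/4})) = {-1/3}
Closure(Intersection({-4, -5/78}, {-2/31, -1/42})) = EmptySet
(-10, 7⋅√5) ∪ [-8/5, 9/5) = (-10, 7⋅√5)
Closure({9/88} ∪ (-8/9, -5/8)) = [-8/9, -5/8] ∪ {9/88}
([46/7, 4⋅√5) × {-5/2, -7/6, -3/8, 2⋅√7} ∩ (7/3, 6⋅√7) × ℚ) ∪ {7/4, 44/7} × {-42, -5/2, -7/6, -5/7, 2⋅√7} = ({7/4, 44/7} × {-42, -5/2, -7/6, -5/7, 2⋅√7}) ∪ ([46/7, 4⋅√5) × {-5/2, -7/6, -3/8})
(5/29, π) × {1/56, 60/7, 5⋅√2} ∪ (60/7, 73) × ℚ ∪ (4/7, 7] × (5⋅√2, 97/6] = ((60/7, 73) × ℚ) ∪ ((5/29, π) × {1/56, 60/7, 5⋅√2}) ∪ ((4/7, 7] × (5⋅√2, 97/6])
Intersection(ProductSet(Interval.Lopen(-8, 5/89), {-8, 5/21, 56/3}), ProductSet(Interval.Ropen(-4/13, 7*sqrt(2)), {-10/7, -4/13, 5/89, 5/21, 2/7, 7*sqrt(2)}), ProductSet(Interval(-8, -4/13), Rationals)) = ProductSet({-4/13}, {5/21})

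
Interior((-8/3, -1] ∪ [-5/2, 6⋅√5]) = (-8/3, 6⋅√5)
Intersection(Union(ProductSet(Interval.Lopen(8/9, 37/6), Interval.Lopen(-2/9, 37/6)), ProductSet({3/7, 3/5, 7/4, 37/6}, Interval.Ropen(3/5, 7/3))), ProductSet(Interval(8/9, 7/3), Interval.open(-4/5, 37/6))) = ProductSet(Interval.Lopen(8/9, 7/3), Interval.open(-2/9, 37/6))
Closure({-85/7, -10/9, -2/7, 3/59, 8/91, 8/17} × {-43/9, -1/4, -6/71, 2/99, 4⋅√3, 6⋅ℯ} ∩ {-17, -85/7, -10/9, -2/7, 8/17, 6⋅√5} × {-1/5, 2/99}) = {-85/7, -10/9, -2/7, 8/17} × {2/99}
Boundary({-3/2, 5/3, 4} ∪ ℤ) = ℤ ∪ {-3/2, 5/3}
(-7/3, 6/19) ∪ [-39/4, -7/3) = [-39/4, -7/3) ∪ (-7/3, 6/19)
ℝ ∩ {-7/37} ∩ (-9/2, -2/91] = {-7/37}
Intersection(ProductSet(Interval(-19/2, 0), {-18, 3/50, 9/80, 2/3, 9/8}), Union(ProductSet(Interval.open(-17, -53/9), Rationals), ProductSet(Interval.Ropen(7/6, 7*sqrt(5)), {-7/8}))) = ProductSet(Interval.Ropen(-19/2, -53/9), {-18, 3/50, 9/80, 2/3, 9/8})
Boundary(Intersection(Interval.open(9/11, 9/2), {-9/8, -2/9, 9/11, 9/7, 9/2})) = {9/7}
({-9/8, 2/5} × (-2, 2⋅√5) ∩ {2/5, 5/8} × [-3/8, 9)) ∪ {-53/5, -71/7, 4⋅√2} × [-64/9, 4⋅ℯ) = ({2/5} × [-3/8, 2⋅√5)) ∪ ({-53/5, -71/7, 4⋅√2} × [-64/9, 4⋅ℯ))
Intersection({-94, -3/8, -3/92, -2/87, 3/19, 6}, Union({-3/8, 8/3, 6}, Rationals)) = {-94, -3/8, -3/92, -2/87, 3/19, 6}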